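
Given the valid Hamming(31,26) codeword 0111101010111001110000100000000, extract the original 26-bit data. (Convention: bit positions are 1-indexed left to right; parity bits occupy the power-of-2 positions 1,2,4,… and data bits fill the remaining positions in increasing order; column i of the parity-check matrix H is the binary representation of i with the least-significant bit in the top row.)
Parity bits occupy power-of-2 positions; data bits are at positions {3,5,6,7,9,10,11,12,13,14,15,17,18,19,20,21,22,23,24,25,26,27,28,29,30,31} (1-indexed).
Extract: c[3]=1 c[5]=1 c[6]=0 c[7]=1 c[9]=1 c[10]=0 c[11]=1 c[12]=1 c[13]=1 c[14]=0 c[15]=0 c[17]=1 c[18]=1 c[19]=0 c[20]=0 c[21]=0 c[22]=0 c[23]=1 c[24]=0 c[25]=0 c[26]=0 c[27]=0 c[28]=0 c[29]=0 c[30]=0 c[31]=0
Data = 11011011100110000100000000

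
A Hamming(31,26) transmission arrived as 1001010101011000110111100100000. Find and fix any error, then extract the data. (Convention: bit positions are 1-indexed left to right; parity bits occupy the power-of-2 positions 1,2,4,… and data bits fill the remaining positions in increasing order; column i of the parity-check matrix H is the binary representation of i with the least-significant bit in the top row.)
Syndrome s = H · r^T (mod 2), r = 1001010101011000110111100100000:
  s[0] = (1010101010101010101010101010101)·(1001010101011000110111100100000) mod 2 = 1+0+0+0+0+0+0+0+0+0+0+0+1+0+0+0+1+0+0+0+1+0+1+0+0+0+0+0+0+0+0 mod 2 = 1
  s[1] = (0110011001100110011001100110011)·(1001010101011000110111100100000) mod 2 = 0+0+0+0+0+1+0+0+0+1+0+0+0+0+0+0+0+1+0+0+0+1+1+0+0+1+0+0+0+0+0 mod 2 = 0
  s[2] = (0001111000011110000111100001111)·(1001010101011000110111100100000) mod 2 = 0+0+0+1+0+1+0+0+0+0+0+1+1+0+0+0+0+0+0+1+1+1+1+0+0+0+0+0+0+0+0 mod 2 = 0
  s[3] = (0000000111111110000000011111111)·(1001010101011000110111100100000) mod 2 = 0+0+0+0+0+0+0+1+0+1+0+1+1+0+0+0+0+0+0+0+0+0+0+0+0+1+0+0+0+0+0 mod 2 = 1
  s[4] = (0000000000000001111111111111111)·(1001010101011000110111100100000) mod 2 = 0+0+0+0+0+0+0+0+0+0+0+0+0+0+0+0+1+1+0+1+1+1+1+0+0+1+0+0+0+0+0 mod 2 = 1
Syndrome = 10011
Column 25 of H equals this syndrome → error at bit 25 (1-indexed).
Flip bit 25: 1001010101011000110111100100000 → 1001010101011000110111101100000
Extract data bits at positions {3,5,6,7,9,10,11,12,13,14,15,17,18,19,20,21,22,23,24,25,26,27,28,29,30,31}: 00100101100110111101100000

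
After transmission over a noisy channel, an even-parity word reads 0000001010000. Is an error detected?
Sum of received bits: 0+0+0+0+0+0+1+0+1+0+0+0+0 = 2; 2 mod 2 = 0. Result is 0 → no error detected.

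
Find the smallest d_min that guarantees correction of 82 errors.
Correcting t errors requires d_min ≥ 2t + 1 = 2·82 + 1 = 165.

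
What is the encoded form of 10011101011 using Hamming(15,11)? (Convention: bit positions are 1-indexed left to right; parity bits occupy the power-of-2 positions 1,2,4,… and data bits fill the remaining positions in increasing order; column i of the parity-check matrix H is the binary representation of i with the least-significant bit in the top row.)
Codeword c = d · G (mod 2), d = 10011101011:
  c[0] = d·G[:,0] = (10011101011)·(11011010101) mod 2 = 1+0+0+1+1+0+0+0+0+0+1 mod 2 = 0
  c[1] = d·G[:,1] = (10011101011)·(10110110011) mod 2 = 1+0+0+1+0+1+0+0+0+1+1 mod 2 = 1
  c[2] = d·G[:,2] = (10011101011)·(10000000000) mod 2 = 1+0+0+0+0+0+0+0+0+0+0 mod 2 = 1
  c[3] = d·G[:,3] = (10011101011)·(01110001111) mod 2 = 0+0+0+1+0+0+0+1+0+1+1 mod 2 = 0
  c[4] = d·G[:,4] = (10011101011)·(01000000000) mod 2 = 0+0+0+0+0+0+0+0+0+0+0 mod 2 = 0
  c[5] = d·G[:,5] = (10011101011)·(00100000000) mod 2 = 0+0+0+0+0+0+0+0+0+0+0 mod 2 = 0
  c[6] = d·G[:,6] = (10011101011)·(00010000000) mod 2 = 0+0+0+1+0+0+0+0+0+0+0 mod 2 = 1
  c[7] = d·G[:,7] = (10011101011)·(00001111111) mod 2 = 0+0+0+0+1+1+0+1+0+1+1 mod 2 = 1
  c[8] = d·G[:,8] = (10011101011)·(00001000000) mod 2 = 0+0+0+0+1+0+0+0+0+0+0 mod 2 = 1
  c[9] = d·G[:,9] = (10011101011)·(00000100000) mod 2 = 0+0+0+0+0+1+0+0+0+0+0 mod 2 = 1
  c[10] = d·G[:,10] = (10011101011)·(00000010000) mod 2 = 0+0+0+0+0+0+0+0+0+0+0 mod 2 = 0
  c[11] = d·G[:,11] = (10011101011)·(00000001000) mod 2 = 0+0+0+0+0+0+0+1+0+0+0 mod 2 = 1
  c[12] = d·G[:,12] = (10011101011)·(00000000100) mod 2 = 0+0+0+0+0+0+0+0+0+0+0 mod 2 = 0
  c[13] = d·G[:,13] = (10011101011)·(00000000010) mod 2 = 0+0+0+0+0+0+0+0+0+1+0 mod 2 = 1
  c[14] = d·G[:,14] = (10011101011)·(00000000001) mod 2 = 0+0+0+0+0+0+0+0+0+0+1 mod 2 = 1
Codeword = 011000111101011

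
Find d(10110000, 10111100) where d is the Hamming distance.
XOR = 00001100, count of 1s = 2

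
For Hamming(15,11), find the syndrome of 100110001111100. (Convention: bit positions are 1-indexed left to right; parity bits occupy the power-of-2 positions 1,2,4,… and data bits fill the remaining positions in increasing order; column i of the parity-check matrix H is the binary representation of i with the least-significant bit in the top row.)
Syndrome s = H · r^T (mod 2), r = 100110001111100:
  s[0] = (101010101010101)·(100110001111100) mod 2 = 1+0+0+0+1+0+0+0+1+0+1+0+1+0+0 mod 2 = 1
  s[1] = (011001100110011)·(100110001111100) mod 2 = 0+0+0+0+0+0+0+0+0+1+1+0+0+0+0 mod 2 = 0
  s[2] = (000111100001111)·(100110001111100) mod 2 = 0+0+0+1+1+0+0+0+0+0+0+1+1+0+0 mod 2 = 0
  s[3] = (000000011111111)·(100110001111100) mod 2 = 0+0+0+0+0+0+0+0+1+1+1+1+1+0+0 mod 2 = 1
Syndrome = 1001
Non-zero syndrome: error at position 9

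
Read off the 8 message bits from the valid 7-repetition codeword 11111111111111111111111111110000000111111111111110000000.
Split into 7-bit blocks: 1111111 1111111 1111111 1111111 0000000 1111111 1111111 0000000
Data = 11110110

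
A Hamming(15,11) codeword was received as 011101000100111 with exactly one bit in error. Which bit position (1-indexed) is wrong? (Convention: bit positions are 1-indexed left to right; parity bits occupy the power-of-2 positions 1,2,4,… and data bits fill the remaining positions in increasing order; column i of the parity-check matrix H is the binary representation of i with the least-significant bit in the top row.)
Syndrome s = H · r^T (mod 2), r = 011101000100111:
  s[0] = (101010101010101)·(011101000100111) mod 2 = 0+0+1+0+0+0+0+0+0+0+0+0+1+0+1 mod 2 = 1
  s[1] = (011001100110011)·(011101000100111) mod 2 = 0+1+1+0+0+1+0+0+0+1+0+0+0+1+1 mod 2 = 0
  s[2] = (000111100001111)·(011101000100111) mod 2 = 0+0+0+1+0+1+0+0+0+0+0+0+1+1+1 mod 2 = 1
  s[3] = (000000011111111)·(011101000100111) mod 2 = 0+0+0+0+0+0+0+0+0+1+0+0+1+1+1 mod 2 = 0
Syndrome = 1010
Column i of H is the binary representation of i, so the syndrome is the binary index of the flipped bit.
Read s = 1010 with s[0] as LSB: 1·2^0 + 0·2^1 + 1·2^2 + 0·2^3 = 5.
Error is at bit position 5.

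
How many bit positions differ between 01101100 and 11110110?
XOR = 10011010, count of 1s = 4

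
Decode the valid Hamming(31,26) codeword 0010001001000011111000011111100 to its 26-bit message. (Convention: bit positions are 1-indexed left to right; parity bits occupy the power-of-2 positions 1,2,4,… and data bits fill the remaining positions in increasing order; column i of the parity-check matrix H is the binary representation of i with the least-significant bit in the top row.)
Parity bits occupy power-of-2 positions; data bits are at positions {3,5,6,7,9,10,11,12,13,14,15,17,18,19,20,21,22,23,24,25,26,27,28,29,30,31} (1-indexed).
Extract: c[3]=1 c[5]=0 c[6]=0 c[7]=1 c[9]=0 c[10]=1 c[11]=0 c[12]=0 c[13]=0 c[14]=0 c[15]=1 c[17]=1 c[18]=1 c[19]=1 c[20]=0 c[21]=0 c[22]=0 c[23]=0 c[24]=1 c[25]=1 c[26]=1 c[27]=1 c[28]=1 c[29]=1 c[30]=0 c[31]=0
Data = 10010100001111000011111100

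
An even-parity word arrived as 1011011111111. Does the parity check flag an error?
Sum of received bits: 1+0+1+1+0+1+1+1+1+1+1+1+1 = 11; 11 mod 2 = 1. Result is 1 ≠ 0 → error detected.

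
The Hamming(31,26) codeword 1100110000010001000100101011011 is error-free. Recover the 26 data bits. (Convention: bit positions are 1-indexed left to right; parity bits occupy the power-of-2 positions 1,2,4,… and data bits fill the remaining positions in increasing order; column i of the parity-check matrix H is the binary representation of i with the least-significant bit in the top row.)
Parity bits occupy power-of-2 positions; data bits are at positions {3,5,6,7,9,10,11,12,13,14,15,17,18,19,20,21,22,23,24,25,26,27,28,29,30,31} (1-indexed).
Extract: c[3]=0 c[5]=1 c[6]=1 c[7]=0 c[9]=0 c[10]=0 c[11]=0 c[12]=1 c[13]=0 c[14]=0 c[15]=0 c[17]=0 c[18]=0 c[19]=0 c[20]=1 c[21]=0 c[22]=0 c[23]=1 c[24]=0 c[25]=1 c[26]=0 c[27]=1 c[28]=1 c[29]=0 c[30]=1 c[31]=1
Data = 01100001000000100101011011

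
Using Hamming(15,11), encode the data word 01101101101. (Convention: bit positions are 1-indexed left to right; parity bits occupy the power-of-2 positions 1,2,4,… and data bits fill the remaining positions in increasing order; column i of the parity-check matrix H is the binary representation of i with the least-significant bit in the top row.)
Codeword c = d · G (mod 2), d = 01101101101:
  c[0] = d·G[:,0] = (01101101101)·(11011010101) mod 2 = 0+1+0+0+1+0+0+0+1+0+1 mod 2 = 0
  c[1] = d·G[:,1] = (01101101101)·(10110110011) mod 2 = 0+0+1+0+0+1+0+0+0+0+1 mod 2 = 1
  c[2] = d·G[:,2] = (01101101101)·(10000000000) mod 2 = 0+0+0+0+0+0+0+0+0+0+0 mod 2 = 0
  c[3] = d·G[:,3] = (01101101101)·(01110001111) mod 2 = 0+1+1+0+0+0+0+1+1+0+1 mod 2 = 1
  c[4] = d·G[:,4] = (01101101101)·(01000000000) mod 2 = 0+1+0+0+0+0+0+0+0+0+0 mod 2 = 1
  c[5] = d·G[:,5] = (01101101101)·(00100000000) mod 2 = 0+0+1+0+0+0+0+0+0+0+0 mod 2 = 1
  c[6] = d·G[:,6] = (01101101101)·(00010000000) mod 2 = 0+0+0+0+0+0+0+0+0+0+0 mod 2 = 0
  c[7] = d·G[:,7] = (01101101101)·(00001111111) mod 2 = 0+0+0+0+1+1+0+1+1+0+1 mod 2 = 1
  c[8] = d·G[:,8] = (01101101101)·(00001000000) mod 2 = 0+0+0+0+1+0+0+0+0+0+0 mod 2 = 1
  c[9] = d·G[:,9] = (01101101101)·(00000100000) mod 2 = 0+0+0+0+0+1+0+0+0+0+0 mod 2 = 1
  c[10] = d·G[:,10] = (01101101101)·(00000010000) mod 2 = 0+0+0+0+0+0+0+0+0+0+0 mod 2 = 0
  c[11] = d·G[:,11] = (01101101101)·(00000001000) mod 2 = 0+0+0+0+0+0+0+1+0+0+0 mod 2 = 1
  c[12] = d·G[:,12] = (01101101101)·(00000000100) mod 2 = 0+0+0+0+0+0+0+0+1+0+0 mod 2 = 1
  c[13] = d·G[:,13] = (01101101101)·(00000000010) mod 2 = 0+0+0+0+0+0+0+0+0+0+0 mod 2 = 0
  c[14] = d·G[:,14] = (01101101101)·(00000000001) mod 2 = 0+0+0+0+0+0+0+0+0+0+1 mod 2 = 1
Codeword = 010111011101101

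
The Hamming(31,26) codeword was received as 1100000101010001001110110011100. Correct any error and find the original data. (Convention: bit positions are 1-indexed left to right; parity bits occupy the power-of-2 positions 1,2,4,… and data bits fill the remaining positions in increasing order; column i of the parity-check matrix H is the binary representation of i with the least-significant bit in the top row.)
Syndrome s = H · r^T (mod 2), r = 1100000101010001001110110011100:
  s[0] = (1010101010101010101010101010101)·(1100000101010001001110110011100) mod 2 = 1+0+0+0+0+0+0+0+0+0+0+0+0+0+0+0+0+0+1+0+1+0+1+0+0+0+1+0+1+0+0 mod 2 = 0
  s[1] = (0110011001100110011001100110011)·(1100000101010001001110110011100) mod 2 = 0+1+0+0+0+0+0+0+0+1+0+0+0+0+0+0+0+0+1+0+0+0+1+0+0+0+1+0+0+0+0 mod 2 = 1
  s[2] = (0001111000011110000111100001111)·(1100000101010001001110110011100) mod 2 = 0+0+0+0+0+0+0+0+0+0+0+1+0+0+0+0+0+0+0+1+1+0+1+0+0+0+0+1+1+0+0 mod 2 = 0
  s[3] = (0000000111111110000000011111111)·(1100000101010001001110110011100) mod 2 = 0+0+0+0+0+0+0+1+0+1+0+1+0+0+0+0+0+0+0+0+0+0+0+1+0+0+1+1+1+0+0 mod 2 = 1
  s[4] = (0000000000000001111111111111111)·(1100000101010001001110110011100) mod 2 = 0+0+0+0+0+0+0+0+0+0+0+0+0+0+0+1+0+0+1+1+1+0+1+1+0+0+1+1+1+0+0 mod 2 = 1
Syndrome = 01011
Column 26 of H equals this syndrome → error at bit 26 (1-indexed).
Flip bit 26: 1100000101010001001110110011100 → 1100000101010001001110110111100
Extract data bits at positions {3,5,6,7,9,10,11,12,13,14,15,17,18,19,20,21,22,23,24,25,26,27,28,29,30,31}: 00000101000001110110111100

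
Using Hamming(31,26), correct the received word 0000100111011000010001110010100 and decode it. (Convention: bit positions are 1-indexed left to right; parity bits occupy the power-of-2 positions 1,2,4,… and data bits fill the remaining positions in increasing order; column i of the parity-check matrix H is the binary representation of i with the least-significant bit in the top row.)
Syndrome s = H · r^T (mod 2), r = 0000100111011000010001110010100:
  s[0] = (1010101010101010101010101010101)·(0000100111011000010001110010100) mod 2 = 0+0+0+0+1+0+0+0+1+0+0+0+1+0+0+0+0+0+0+0+0+0+1+0+0+0+1+0+1+0+0 mod 2 = 0
  s[1] = (0110011001100110011001100110011)·(0000100111011000010001110010100) mod 2 = 0+0+0+0+0+0+0+0+0+1+0+0+0+0+0+0+0+1+0+0+0+1+1+0+0+0+1+0+0+0+0 mod 2 = 1
  s[2] = (0001111000011110000111100001111)·(0000100111011000010001110010100) mod 2 = 0+0+0+0+1+0+0+0+0+0+0+1+1+0+0+0+0+0+0+0+0+1+1+0+0+0+0+0+1+0+0 mod 2 = 0
  s[3] = (0000000111111110000000011111111)·(0000100111011000010001110010100) mod 2 = 0+0+0+0+0+0+0+1+1+1+0+1+1+0+0+0+0+0+0+0+0+0+0+1+0+0+1+0+1+0+0 mod 2 = 0
  s[4] = (0000000000000001111111111111111)·(0000100111011000010001110010100) mod 2 = 0+0+0+0+0+0+0+0+0+0+0+0+0+0+0+0+0+1+0+0+0+1+1+1+0+0+1+0+1+0+0 mod 2 = 0
Syndrome = 01000
Column 2 of H equals this syndrome → error at bit 2 (1-indexed).
Flip bit 2: 0000100111011000010001110010100 → 0100100111011000010001110010100
Extract data bits at positions {3,5,6,7,9,10,11,12,13,14,15,17,18,19,20,21,22,23,24,25,26,27,28,29,30,31}: 01001101100010001110010100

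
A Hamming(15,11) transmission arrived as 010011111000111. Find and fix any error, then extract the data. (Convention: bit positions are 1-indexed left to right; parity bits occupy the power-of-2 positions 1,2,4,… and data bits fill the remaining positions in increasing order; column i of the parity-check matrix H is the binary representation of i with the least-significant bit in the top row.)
Syndrome s = H · r^T (mod 2), r = 010011111000111:
  s[0] = (101010101010101)·(010011111000111) mod 2 = 0+0+0+0+1+0+1+0+1+0+0+0+1+0+1 mod 2 = 1
  s[1] = (011001100110011)·(010011111000111) mod 2 = 0+1+0+0+0+1+1+0+0+0+0+0+0+1+1 mod 2 = 1
  s[2] = (000111100001111)·(010011111000111) mod 2 = 0+0+0+0+1+1+1+0+0+0+0+0+1+1+1 mod 2 = 0
  s[3] = (000000011111111)·(010011111000111) mod 2 = 0+0+0+0+0+0+0+1+1+0+0+0+1+1+1 mod 2 = 1
Syndrome = 1101
Column 11 of H equals this syndrome → error at bit 11 (1-indexed).
Flip bit 11: 010011111000111 → 010011111010111
Extract data bits at positions {3,5,6,7,9,10,11,12,13,14,15}: 01111010111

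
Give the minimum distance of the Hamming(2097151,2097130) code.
d_min = 3 (every single-error-correcting Hamming code has d_min = 3).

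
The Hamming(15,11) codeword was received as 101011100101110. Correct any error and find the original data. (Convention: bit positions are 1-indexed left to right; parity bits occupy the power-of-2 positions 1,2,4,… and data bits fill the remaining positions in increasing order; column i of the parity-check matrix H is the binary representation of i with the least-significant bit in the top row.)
Syndrome s = H · r^T (mod 2), r = 101011100101110:
  s[0] = (101010101010101)·(101011100101110) mod 2 = 1+0+1+0+1+0+1+0+0+0+0+0+1+0+0 mod 2 = 1
  s[1] = (011001100110011)·(101011100101110) mod 2 = 0+0+1+0+0+1+1+0+0+1+0+0+0+1+0 mod 2 = 1
  s[2] = (000111100001111)·(101011100101110) mod 2 = 0+0+0+0+1+1+1+0+0+0+0+1+1+1+0 mod 2 = 0
  s[3] = (000000011111111)·(101011100101110) mod 2 = 0+0+0+0+0+0+0+0+0+1+0+1+1+1+0 mod 2 = 0
Syndrome = 1100
Column 3 of H equals this syndrome → error at bit 3 (1-indexed).
Flip bit 3: 101011100101110 → 100011100101110
Extract data bits at positions {3,5,6,7,9,10,11,12,13,14,15}: 01110101110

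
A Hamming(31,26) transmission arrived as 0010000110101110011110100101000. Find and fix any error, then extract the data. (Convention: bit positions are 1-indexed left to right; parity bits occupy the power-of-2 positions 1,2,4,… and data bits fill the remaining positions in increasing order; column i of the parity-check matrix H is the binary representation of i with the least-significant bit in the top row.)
Syndrome s = H · r^T (mod 2), r = 0010000110101110011110100101000:
  s[0] = (1010101010101010101010101010101)·(0010000110101110011110100101000) mod 2 = 0+0+1+0+0+0+0+0+1+0+1+0+1+0+1+0+0+0+1+0+1+0+1+0+0+0+0+0+0+0+0 mod 2 = 0
  s[1] = (0110011001100110011001100110011)·(0010000110101110011110100101000) mod 2 = 0+0+1+0+0+0+0+0+0+0+1+0+0+1+1+0+0+1+1+0+0+0+1+0+0+1+0+0+0+0+0 mod 2 = 0
  s[2] = (0001111000011110000111100001111)·(0010000110101110011110100101000) mod 2 = 0+0+0+0+0+0+0+0+0+0+0+0+1+1+1+0+0+0+0+1+1+0+1+0+0+0+0+1+0+0+0 mod 2 = 1
  s[3] = (0000000111111110000000011111111)·(0010000110101110011110100101000) mod 2 = 0+0+0+0+0+0+0+1+1+0+1+0+1+1+1+0+0+0+0+0+0+0+0+0+0+1+0+1+0+0+0 mod 2 = 0
  s[4] = (0000000000000001111111111111111)·(0010000110101110011110100101000) mod 2 = 0+0+0+0+0+0+0+0+0+0+0+0+0+0+0+0+0+1+1+1+1+0+1+0+0+1+0+1+0+0+0 mod 2 = 1
Syndrome = 00101
Column 20 of H equals this syndrome → error at bit 20 (1-indexed).
Flip bit 20: 0010000110101110011110100101000 → 0010000110101110011010100101000
Extract data bits at positions {3,5,6,7,9,10,11,12,13,14,15,17,18,19,20,21,22,23,24,25,26,27,28,29,30,31}: 10001010111011010100101000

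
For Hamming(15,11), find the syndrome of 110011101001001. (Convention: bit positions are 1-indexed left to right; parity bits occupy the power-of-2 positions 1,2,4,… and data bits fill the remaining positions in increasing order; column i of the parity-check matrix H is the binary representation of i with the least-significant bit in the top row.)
Syndrome s = H · r^T (mod 2), r = 110011101001001:
  s[0] = (101010101010101)·(110011101001001) mod 2 = 1+0+0+0+1+0+1+0+1+0+0+0+0+0+1 mod 2 = 1
  s[1] = (011001100110011)·(110011101001001) mod 2 = 0+1+0+0+0+1+1+0+0+0+0+0+0+0+1 mod 2 = 0
  s[2] = (000111100001111)·(110011101001001) mod 2 = 0+0+0+0+1+1+1+0+0+0+0+1+0+0+1 mod 2 = 1
  s[3] = (000000011111111)·(110011101001001) mod 2 = 0+0+0+0+0+0+0+0+1+0+0+1+0+0+1 mod 2 = 1
Syndrome = 1011
Non-zero syndrome: error at position 13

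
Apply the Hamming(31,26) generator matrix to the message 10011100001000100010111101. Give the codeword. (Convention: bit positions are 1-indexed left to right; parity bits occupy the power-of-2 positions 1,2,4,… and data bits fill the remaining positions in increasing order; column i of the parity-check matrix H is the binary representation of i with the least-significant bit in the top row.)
Codeword c = d · G (mod 2), d = 10011100001000100010111101:
  c[0] = d·G[:,0] = (10011100001000100010111101)·(11011010101101010101010101) mod 2 = 1+0+0+1+1+0+0+0+0+0+1+0+0+0+0+0+0+0+0+0+0+1+0+1+0+1 mod 2 = 1
  c[1] = d·G[:,1] = (10011100001000100010111101)·(10110110011011001100110011) mod 2 = 1+0+0+1+0+1+0+0+0+0+1+0+0+0+0+0+0+0+0+0+1+1+0+0+0+1 mod 2 = 1
  c[2] = d·G[:,2] = (10011100001000100010111101)·(10000000000000000000000000) mod 2 = 1+0+0+0+0+0+0+0+0+0+0+0+0+0+0+0+0+0+0+0+0+0+0+0+0+0 mod 2 = 1
  c[3] = d·G[:,3] = (10011100001000100010111101)·(01110001111000111100001111) mod 2 = 0+0+0+1+0+0+0+0+0+0+1+0+0+0+1+0+0+0+0+0+0+0+1+1+0+1 mod 2 = 0
  c[4] = d·G[:,4] = (10011100001000100010111101)·(01000000000000000000000000) mod 2 = 0+0+0+0+0+0+0+0+0+0+0+0+0+0+0+0+0+0+0+0+0+0+0+0+0+0 mod 2 = 0
  c[5] = d·G[:,5] = (10011100001000100010111101)·(00100000000000000000000000) mod 2 = 0+0+0+0+0+0+0+0+0+0+0+0+0+0+0+0+0+0+0+0+0+0+0+0+0+0 mod 2 = 0
  c[6] = d·G[:,6] = (10011100001000100010111101)·(00010000000000000000000000) mod 2 = 0+0+0+1+0+0+0+0+0+0+0+0+0+0+0+0+0+0+0+0+0+0+0+0+0+0 mod 2 = 1
  c[7] = d·G[:,7] = (10011100001000100010111101)·(00001111111000000011111111) mod 2 = 0+0+0+0+1+1+0+0+0+0+1+0+0+0+0+0+0+0+1+0+1+1+1+1+0+1 mod 2 = 1
  c[8] = d·G[:,8] = (10011100001000100010111101)·(00001000000000000000000000) mod 2 = 0+0+0+0+1+0+0+0+0+0+0+0+0+0+0+0+0+0+0+0+0+0+0+0+0+0 mod 2 = 1
  c[9] = d·G[:,9] = (10011100001000100010111101)·(00000100000000000000000000) mod 2 = 0+0+0+0+0+1+0+0+0+0+0+0+0+0+0+0+0+0+0+0+0+0+0+0+0+0 mod 2 = 1
  c[10] = d·G[:,10] = (10011100001000100010111101)·(00000010000000000000000000) mod 2 = 0+0+0+0+0+0+0+0+0+0+0+0+0+0+0+0+0+0+0+0+0+0+0+0+0+0 mod 2 = 0
  c[11] = d·G[:,11] = (10011100001000100010111101)·(00000001000000000000000000) mod 2 = 0+0+0+0+0+0+0+0+0+0+0+0+0+0+0+0+0+0+0+0+0+0+0+0+0+0 mod 2 = 0
  c[12] = d·G[:,12] = (10011100001000100010111101)·(00000000100000000000000000) mod 2 = 0+0+0+0+0+0+0+0+0+0+0+0+0+0+0+0+0+0+0+0+0+0+0+0+0+0 mod 2 = 0
  c[13] = d·G[:,13] = (10011100001000100010111101)·(00000000010000000000000000) mod 2 = 0+0+0+0+0+0+0+0+0+0+0+0+0+0+0+0+0+0+0+0+0+0+0+0+0+0 mod 2 = 0
  c[14] = d·G[:,14] = (10011100001000100010111101)·(00000000001000000000000000) mod 2 = 0+0+0+0+0+0+0+0+0+0+1+0+0+0+0+0+0+0+0+0+0+0+0+0+0+0 mod 2 = 1
  c[15] = d·G[:,15] = (10011100001000100010111101)·(00000000000111111111111111) mod 2 = 0+0+0+0+0+0+0+0+0+0+0+0+0+0+1+0+0+0+1+0+1+1+1+1+0+1 mod 2 = 1
  c[16] = d·G[:,16] = (10011100001000100010111101)·(00000000000100000000000000) mod 2 = 0+0+0+0+0+0+0+0+0+0+0+0+0+0+0+0+0+0+0+0+0+0+0+0+0+0 mod 2 = 0
  c[17] = d·G[:,17] = (10011100001000100010111101)·(00000000000010000000000000) mod 2 = 0+0+0+0+0+0+0+0+0+0+0+0+0+0+0+0+0+0+0+0+0+0+0+0+0+0 mod 2 = 0
  c[18] = d·G[:,18] = (10011100001000100010111101)·(00000000000001000000000000) mod 2 = 0+0+0+0+0+0+0+0+0+0+0+0+0+0+0+0+0+0+0+0+0+0+0+0+0+0 mod 2 = 0
  c[19] = d·G[:,19] = (10011100001000100010111101)·(00000000000000100000000000) mod 2 = 0+0+0+0+0+0+0+0+0+0+0+0+0+0+1+0+0+0+0+0+0+0+0+0+0+0 mod 2 = 1
  c[20] = d·G[:,20] = (10011100001000100010111101)·(00000000000000010000000000) mod 2 = 0+0+0+0+0+0+0+0+0+0+0+0+0+0+0+0+0+0+0+0+0+0+0+0+0+0 mod 2 = 0
  c[21] = d·G[:,21] = (10011100001000100010111101)·(00000000000000001000000000) mod 2 = 0+0+0+0+0+0+0+0+0+0+0+0+0+0+0+0+0+0+0+0+0+0+0+0+0+0 mod 2 = 0
  c[22] = d·G[:,22] = (10011100001000100010111101)·(00000000000000000100000000) mod 2 = 0+0+0+0+0+0+0+0+0+0+0+0+0+0+0+0+0+0+0+0+0+0+0+0+0+0 mod 2 = 0
  c[23] = d·G[:,23] = (10011100001000100010111101)·(00000000000000000010000000) mod 2 = 0+0+0+0+0+0+0+0+0+0+0+0+0+0+0+0+0+0+1+0+0+0+0+0+0+0 mod 2 = 1
  c[24] = d·G[:,24] = (10011100001000100010111101)·(00000000000000000001000000) mod 2 = 0+0+0+0+0+0+0+0+0+0+0+0+0+0+0+0+0+0+0+0+0+0+0+0+0+0 mod 2 = 0
  c[25] = d·G[:,25] = (10011100001000100010111101)·(00000000000000000000100000) mod 2 = 0+0+0+0+0+0+0+0+0+0+0+0+0+0+0+0+0+0+0+0+1+0+0+0+0+0 mod 2 = 1
  c[26] = d·G[:,26] = (10011100001000100010111101)·(00000000000000000000010000) mod 2 = 0+0+0+0+0+0+0+0+0+0+0+0+0+0+0+0+0+0+0+0+0+1+0+0+0+0 mod 2 = 1
  c[27] = d·G[:,27] = (10011100001000100010111101)·(00000000000000000000001000) mod 2 = 0+0+0+0+0+0+0+0+0+0+0+0+0+0+0+0+0+0+0+0+0+0+1+0+0+0 mod 2 = 1
  c[28] = d·G[:,28] = (10011100001000100010111101)·(00000000000000000000000100) mod 2 = 0+0+0+0+0+0+0+0+0+0+0+0+0+0+0+0+0+0+0+0+0+0+0+1+0+0 mod 2 = 1
  c[29] = d·G[:,29] = (10011100001000100010111101)·(00000000000000000000000010) mod 2 = 0+0+0+0+0+0+0+0+0+0+0+0+0+0+0+0+0+0+0+0+0+0+0+0+0+0 mod 2 = 0
  c[30] = d·G[:,30] = (10011100001000100010111101)·(00000000000000000000000001) mod 2 = 0+0+0+0+0+0+0+0+0+0+0+0+0+0+0+0+0+0+0+0+0+0+0+0+0+1 mod 2 = 1
Codeword = 1110001111000011000100010111101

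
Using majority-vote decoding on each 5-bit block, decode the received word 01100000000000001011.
Split into 5-bit blocks and majority-vote each:
  block 1 = 01100: 2 ones, 3 zeros → 0
  block 2 = 00000: 0 ones, 5 zeros → 0
  block 3 = 00000: 0 ones, 5 zeros → 0
  block 4 = 01011: 3 ones, 2 zeros → 1
Decoded = 0001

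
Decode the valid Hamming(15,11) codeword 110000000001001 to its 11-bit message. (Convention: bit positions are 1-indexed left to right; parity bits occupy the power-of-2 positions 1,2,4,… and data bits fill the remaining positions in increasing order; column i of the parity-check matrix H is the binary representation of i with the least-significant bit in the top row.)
Parity bits occupy power-of-2 positions; data bits are at positions {3,5,6,7,9,10,11,12,13,14,15} (1-indexed).
Extract: c[3]=0 c[5]=0 c[6]=0 c[7]=0 c[9]=0 c[10]=0 c[11]=0 c[12]=1 c[13]=0 c[14]=0 c[15]=1
Data = 00000001001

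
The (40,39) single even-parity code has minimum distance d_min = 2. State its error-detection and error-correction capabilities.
Detection only: up to d_min − 1 = 1 errors.
Correction: up to ⌊(d_min − 1)/2⌋ = ⌊1/2⌋ = 0 errors.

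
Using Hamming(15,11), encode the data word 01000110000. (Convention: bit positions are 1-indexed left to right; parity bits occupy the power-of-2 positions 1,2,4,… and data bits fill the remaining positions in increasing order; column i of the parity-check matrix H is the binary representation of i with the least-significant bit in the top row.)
Codeword c = d · G (mod 2), d = 01000110000:
  c[0] = d·G[:,0] = (01000110000)·(11011010101) mod 2 = 0+1+0+0+0+0+1+0+0+0+0 mod 2 = 0
  c[1] = d·G[:,1] = (01000110000)·(10110110011) mod 2 = 0+0+0+0+0+1+1+0+0+0+0 mod 2 = 0
  c[2] = d·G[:,2] = (01000110000)·(10000000000) mod 2 = 0+0+0+0+0+0+0+0+0+0+0 mod 2 = 0
  c[3] = d·G[:,3] = (01000110000)·(01110001111) mod 2 = 0+1+0+0+0+0+0+0+0+0+0 mod 2 = 1
  c[4] = d·G[:,4] = (01000110000)·(01000000000) mod 2 = 0+1+0+0+0+0+0+0+0+0+0 mod 2 = 1
  c[5] = d·G[:,5] = (01000110000)·(00100000000) mod 2 = 0+0+0+0+0+0+0+0+0+0+0 mod 2 = 0
  c[6] = d·G[:,6] = (01000110000)·(00010000000) mod 2 = 0+0+0+0+0+0+0+0+0+0+0 mod 2 = 0
  c[7] = d·G[:,7] = (01000110000)·(00001111111) mod 2 = 0+0+0+0+0+1+1+0+0+0+0 mod 2 = 0
  c[8] = d·G[:,8] = (01000110000)·(00001000000) mod 2 = 0+0+0+0+0+0+0+0+0+0+0 mod 2 = 0
  c[9] = d·G[:,9] = (01000110000)·(00000100000) mod 2 = 0+0+0+0+0+1+0+0+0+0+0 mod 2 = 1
  c[10] = d·G[:,10] = (01000110000)·(00000010000) mod 2 = 0+0+0+0+0+0+1+0+0+0+0 mod 2 = 1
  c[11] = d·G[:,11] = (01000110000)·(00000001000) mod 2 = 0+0+0+0+0+0+0+0+0+0+0 mod 2 = 0
  c[12] = d·G[:,12] = (01000110000)·(00000000100) mod 2 = 0+0+0+0+0+0+0+0+0+0+0 mod 2 = 0
  c[13] = d·G[:,13] = (01000110000)·(00000000010) mod 2 = 0+0+0+0+0+0+0+0+0+0+0 mod 2 = 0
  c[14] = d·G[:,14] = (01000110000)·(00000000001) mod 2 = 0+0+0+0+0+0+0+0+0+0+0 mod 2 = 0
Codeword = 000110000110000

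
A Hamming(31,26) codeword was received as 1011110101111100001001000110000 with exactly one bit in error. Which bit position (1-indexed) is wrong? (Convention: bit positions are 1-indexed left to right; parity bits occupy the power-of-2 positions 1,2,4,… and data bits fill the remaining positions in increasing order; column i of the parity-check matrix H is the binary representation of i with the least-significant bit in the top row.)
Syndrome s = H · r^T (mod 2), r = 1011110101111100001001000110000:
  s[0] = (1010101010101010101010101010101)·(1011110101111100001001000110000) mod 2 = 1+0+1+0+1+0+0+0+0+0+1+0+1+0+0+0+0+0+1+0+0+0+0+0+0+0+1+0+0+0+0 mod 2 = 1
  s[1] = (0110011001100110011001100110011)·(1011110101111100001001000110000) mod 2 = 0+0+1+0+0+1+0+0+0+1+1+0+0+1+0+0+0+0+1+0+0+1+0+0+0+1+1+0+0+0+0 mod 2 = 1
  s[2] = (0001111000011110000111100001111)·(1011110101111100001001000110000) mod 2 = 0+0+0+1+1+1+0+0+0+0+0+1+1+1+0+0+0+0+0+0+0+1+0+0+0+0+0+0+0+0+0 mod 2 = 1
  s[3] = (0000000111111110000000011111111)·(1011110101111100001001000110000) mod 2 = 0+0+0+0+0+0+0+1+0+1+1+1+1+1+0+0+0+0+0+0+0+0+0+0+0+1+1+0+0+0+0 mod 2 = 0
  s[4] = (0000000000000001111111111111111)·(1011110101111100001001000110000) mod 2 = 0+0+0+0+0+0+0+0+0+0+0+0+0+0+0+0+0+0+1+0+0+1+0+0+0+1+1+0+0+0+0 mod 2 = 0
Syndrome = 11100
Column i of H is the binary representation of i, so the syndrome is the binary index of the flipped bit.
Read s = 11100 with s[0] as LSB: 1·2^0 + 1·2^1 + 1·2^2 + 0·2^3 + 0·2^4 = 7.
Error is at bit position 7.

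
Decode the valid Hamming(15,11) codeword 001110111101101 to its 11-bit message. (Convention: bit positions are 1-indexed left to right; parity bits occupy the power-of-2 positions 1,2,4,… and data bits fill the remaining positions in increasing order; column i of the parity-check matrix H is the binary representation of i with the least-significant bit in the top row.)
Parity bits occupy power-of-2 positions; data bits are at positions {3,5,6,7,9,10,11,12,13,14,15} (1-indexed).
Extract: c[3]=1 c[5]=1 c[6]=0 c[7]=1 c[9]=1 c[10]=1 c[11]=0 c[12]=1 c[13]=1 c[14]=0 c[15]=1
Data = 11011101101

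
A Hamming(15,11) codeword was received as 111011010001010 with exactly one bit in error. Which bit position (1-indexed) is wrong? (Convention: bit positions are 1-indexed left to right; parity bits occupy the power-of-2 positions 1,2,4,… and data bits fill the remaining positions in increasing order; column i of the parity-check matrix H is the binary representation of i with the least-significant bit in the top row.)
Syndrome s = H · r^T (mod 2), r = 111011010001010:
  s[0] = (101010101010101)·(111011010001010) mod 2 = 1+0+1+0+1+0+0+0+0+0+0+0+0+0+0 mod 2 = 1
  s[1] = (011001100110011)·(111011010001010) mod 2 = 0+1+1+0+0+1+0+0+0+0+0+0+0+1+0 mod 2 = 0
  s[2] = (000111100001111)·(111011010001010) mod 2 = 0+0+0+0+1+1+0+0+0+0+0+1+0+1+0 mod 2 = 0
  s[3] = (000000011111111)·(111011010001010) mod 2 = 0+0+0+0+0+0+0+1+0+0+0+1+0+1+0 mod 2 = 1
Syndrome = 1001
Column i of H is the binary representation of i, so the syndrome is the binary index of the flipped bit.
Read s = 1001 with s[0] as LSB: 1·2^0 + 0·2^1 + 0·2^2 + 1·2^3 = 9.
Error is at bit position 9.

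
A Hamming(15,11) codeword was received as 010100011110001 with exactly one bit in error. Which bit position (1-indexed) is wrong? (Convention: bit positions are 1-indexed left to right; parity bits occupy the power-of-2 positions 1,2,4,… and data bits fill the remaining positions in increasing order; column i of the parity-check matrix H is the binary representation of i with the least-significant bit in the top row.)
Syndrome s = H · r^T (mod 2), r = 010100011110001:
  s[0] = (101010101010101)·(010100011110001) mod 2 = 0+0+0+0+0+0+0+0+1+0+1+0+0+0+1 mod 2 = 1
  s[1] = (011001100110011)·(010100011110001) mod 2 = 0+1+0+0+0+0+0+0+0+1+1+0+0+0+1 mod 2 = 0
  s[2] = (000111100001111)·(010100011110001) mod 2 = 0+0+0+1+0+0+0+0+0+0+0+0+0+0+1 mod 2 = 0
  s[3] = (000000011111111)·(010100011110001) mod 2 = 0+0+0+0+0+0+0+1+1+1+1+0+0+0+1 mod 2 = 1
Syndrome = 1001
Column i of H is the binary representation of i, so the syndrome is the binary index of the flipped bit.
Read s = 1001 with s[0] as LSB: 1·2^0 + 0·2^1 + 0·2^2 + 1·2^3 = 9.
Error is at bit position 9.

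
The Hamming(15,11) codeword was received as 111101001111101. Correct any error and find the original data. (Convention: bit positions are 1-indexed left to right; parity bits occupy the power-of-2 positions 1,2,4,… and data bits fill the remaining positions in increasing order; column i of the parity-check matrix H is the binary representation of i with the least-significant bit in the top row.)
Syndrome s = H · r^T (mod 2), r = 111101001111101:
  s[0] = (101010101010101)·(111101001111101) mod 2 = 1+0+1+0+0+0+0+0+1+0+1+0+1+0+1 mod 2 = 0
  s[1] = (011001100110011)·(111101001111101) mod 2 = 0+1+1+0+0+1+0+0+0+1+1+0+0+0+1 mod 2 = 0
  s[2] = (000111100001111)·(111101001111101) mod 2 = 0+0+0+1+0+1+0+0+0+0+0+1+1+0+1 mod 2 = 1
  s[3] = (000000011111111)·(111101001111101) mod 2 = 0+0+0+0+0+0+0+0+1+1+1+1+1+0+1 mod 2 = 0
Syndrome = 0010
Column 4 of H equals this syndrome → error at bit 4 (1-indexed).
Flip bit 4: 111101001111101 → 111001001111101
Extract data bits at positions {3,5,6,7,9,10,11,12,13,14,15}: 10101111101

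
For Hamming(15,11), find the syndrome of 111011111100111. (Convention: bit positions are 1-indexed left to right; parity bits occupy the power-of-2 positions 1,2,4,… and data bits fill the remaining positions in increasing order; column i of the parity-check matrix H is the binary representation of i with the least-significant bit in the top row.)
Syndrome s = H · r^T (mod 2), r = 111011111100111:
  s[0] = (101010101010101)·(111011111100111) mod 2 = 1+0+1+0+1+0+1+0+1+0+0+0+1+0+1 mod 2 = 1
  s[1] = (011001100110011)·(111011111100111) mod 2 = 0+1+1+0+0+1+1+0+0+1+0+0+0+1+1 mod 2 = 1
  s[2] = (000111100001111)·(111011111100111) mod 2 = 0+0+0+0+1+1+1+0+0+0+0+0+1+1+1 mod 2 = 0
  s[3] = (000000011111111)·(111011111100111) mod 2 = 0+0+0+0+0+0+0+1+1+1+0+0+1+1+1 mod 2 = 0
Syndrome = 1100
Non-zero syndrome: error at position 3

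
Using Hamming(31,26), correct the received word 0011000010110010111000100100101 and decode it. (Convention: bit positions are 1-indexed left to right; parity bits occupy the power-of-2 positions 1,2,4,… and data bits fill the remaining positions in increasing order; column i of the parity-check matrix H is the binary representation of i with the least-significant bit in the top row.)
Syndrome s = H · r^T (mod 2), r = 0011000010110010111000100100101:
  s[0] = (1010101010101010101010101010101)·(0011000010110010111000100100101) mod 2 = 0+0+1+0+0+0+0+0+1+0+1+0+0+0+1+0+1+0+1+0+0+0+1+0+0+0+0+0+1+0+1 mod 2 = 1
  s[1] = (0110011001100110011001100110011)·(0011000010110010111000100100101) mod 2 = 0+0+1+0+0+0+0+0+0+0+1+0+0+0+1+0+0+1+1+0+0+0+1+0+0+1+0+0+0+0+1 mod 2 = 0
  s[2] = (0001111000011110000111100001111)·(0011000010110010111000100100101) mod 2 = 0+0+0+1+0+0+0+0+0+0+0+1+0+0+1+0+0+0+0+0+0+0+1+0+0+0+0+0+1+0+1 mod 2 = 0
  s[3] = (0000000111111110000000011111111)·(0011000010110010111000100100101) mod 2 = 0+0+0+0+0+0+0+0+1+0+1+1+0+0+1+0+0+0+0+0+0+0+0+0+0+1+0+0+1+0+1 mod 2 = 1
  s[4] = (0000000000000001111111111111111)·(0011000010110010111000100100101) mod 2 = 0+0+0+0+0+0+0+0+0+0+0+0+0+0+0+0+1+1+1+0+0+0+1+0+0+1+0+0+1+0+1 mod 2 = 1
Syndrome = 10011
Column 25 of H equals this syndrome → error at bit 25 (1-indexed).
Flip bit 25: 0011000010110010111000100100101 → 0011000010110010111000101100101
Extract data bits at positions {3,5,6,7,9,10,11,12,13,14,15,17,18,19,20,21,22,23,24,25,26,27,28,29,30,31}: 10001011001111000101100101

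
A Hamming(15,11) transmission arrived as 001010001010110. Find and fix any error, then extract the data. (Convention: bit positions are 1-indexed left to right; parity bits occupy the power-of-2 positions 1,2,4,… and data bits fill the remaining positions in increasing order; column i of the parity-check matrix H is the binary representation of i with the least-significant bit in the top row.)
Syndrome s = H · r^T (mod 2), r = 001010001010110:
  s[0] = (101010101010101)·(001010001010110) mod 2 = 0+0+1+0+1+0+0+0+1+0+1+0+1+0+0 mod 2 = 1
  s[1] = (011001100110011)·(001010001010110) mod 2 = 0+0+1+0+0+0+0+0+0+0+1+0+0+1+0 mod 2 = 1
  s[2] = (000111100001111)·(001010001010110) mod 2 = 0+0+0+0+1+0+0+0+0+0+0+0+1+1+0 mod 2 = 1
  s[3] = (000000011111111)·(001010001010110) mod 2 = 0+0+0+0+0+0+0+0+1+0+1+0+1+1+0 mod 2 = 0
Syndrome = 1110
Column 7 of H equals this syndrome → error at bit 7 (1-indexed).
Flip bit 7: 001010001010110 → 001010101010110
Extract data bits at positions {3,5,6,7,9,10,11,12,13,14,15}: 11011010110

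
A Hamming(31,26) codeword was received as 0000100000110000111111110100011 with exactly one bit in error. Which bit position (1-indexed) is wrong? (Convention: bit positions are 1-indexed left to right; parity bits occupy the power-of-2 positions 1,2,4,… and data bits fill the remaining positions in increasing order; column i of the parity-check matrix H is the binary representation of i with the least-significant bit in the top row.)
Syndrome s = H · r^T (mod 2), r = 0000100000110000111111110100011:
  s[0] = (1010101010101010101010101010101)·(0000100000110000111111110100011) mod 2 = 0+0+0+0+1+0+0+0+0+0+1+0+0+0+0+0+1+0+1+0+1+0+1+0+0+0+0+0+0+0+1 mod 2 = 1
  s[1] = (0110011001100110011001100110011)·(0000100000110000111111110100011) mod 2 = 0+0+0+0+0+0+0+0+0+0+1+0+0+0+0+0+0+1+1+0+0+1+1+0+0+1+0+0+0+1+1 mod 2 = 0
  s[2] = (0001111000011110000111100001111)·(0000100000110000111111110100011) mod 2 = 0+0+0+0+1+0+0+0+0+0+0+1+0+0+0+0+0+0+0+1+1+1+1+0+0+0+0+0+0+1+1 mod 2 = 0
  s[3] = (0000000111111110000000011111111)·(0000100000110000111111110100011) mod 2 = 0+0+0+0+0+0+0+0+0+0+1+1+0+0+0+0+0+0+0+0+0+0+0+1+0+1+0+0+0+1+1 mod 2 = 0
  s[4] = (0000000000000001111111111111111)·(0000100000110000111111110100011) mod 2 = 0+0+0+0+0+0+0+0+0+0+0+0+0+0+0+0+1+1+1+1+1+1+1+1+0+1+0+0+0+1+1 mod 2 = 1
Syndrome = 10001
Column i of H is the binary representation of i, so the syndrome is the binary index of the flipped bit.
Read s = 10001 with s[0] as LSB: 1·2^0 + 0·2^1 + 0·2^2 + 0·2^3 + 1·2^4 = 17.
Error is at bit position 17.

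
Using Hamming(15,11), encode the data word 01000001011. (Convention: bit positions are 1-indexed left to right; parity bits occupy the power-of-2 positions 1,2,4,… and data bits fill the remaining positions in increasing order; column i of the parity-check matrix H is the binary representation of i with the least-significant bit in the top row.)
Codeword c = d · G (mod 2), d = 01000001011:
  c[0] = d·G[:,0] = (01000001011)·(11011010101) mod 2 = 0+1+0+0+0+0+0+0+0+0+1 mod 2 = 0
  c[1] = d·G[:,1] = (01000001011)·(10110110011) mod 2 = 0+0+0+0+0+0+0+0+0+1+1 mod 2 = 0
  c[2] = d·G[:,2] = (01000001011)·(10000000000) mod 2 = 0+0+0+0+0+0+0+0+0+0+0 mod 2 = 0
  c[3] = d·G[:,3] = (01000001011)·(01110001111) mod 2 = 0+1+0+0+0+0+0+1+0+1+1 mod 2 = 0
  c[4] = d·G[:,4] = (01000001011)·(01000000000) mod 2 = 0+1+0+0+0+0+0+0+0+0+0 mod 2 = 1
  c[5] = d·G[:,5] = (01000001011)·(00100000000) mod 2 = 0+0+0+0+0+0+0+0+0+0+0 mod 2 = 0
  c[6] = d·G[:,6] = (01000001011)·(00010000000) mod 2 = 0+0+0+0+0+0+0+0+0+0+0 mod 2 = 0
  c[7] = d·G[:,7] = (01000001011)·(00001111111) mod 2 = 0+0+0+0+0+0+0+1+0+1+1 mod 2 = 1
  c[8] = d·G[:,8] = (01000001011)·(00001000000) mod 2 = 0+0+0+0+0+0+0+0+0+0+0 mod 2 = 0
  c[9] = d·G[:,9] = (01000001011)·(00000100000) mod 2 = 0+0+0+0+0+0+0+0+0+0+0 mod 2 = 0
  c[10] = d·G[:,10] = (01000001011)·(00000010000) mod 2 = 0+0+0+0+0+0+0+0+0+0+0 mod 2 = 0
  c[11] = d·G[:,11] = (01000001011)·(00000001000) mod 2 = 0+0+0+0+0+0+0+1+0+0+0 mod 2 = 1
  c[12] = d·G[:,12] = (01000001011)·(00000000100) mod 2 = 0+0+0+0+0+0+0+0+0+0+0 mod 2 = 0
  c[13] = d·G[:,13] = (01000001011)·(00000000010) mod 2 = 0+0+0+0+0+0+0+0+0+1+0 mod 2 = 1
  c[14] = d·G[:,14] = (01000001011)·(00000000001) mod 2 = 0+0+0+0+0+0+0+0+0+0+1 mod 2 = 1
Codeword = 000010010001011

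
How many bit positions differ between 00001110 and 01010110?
XOR = 01011000, count of 1s = 3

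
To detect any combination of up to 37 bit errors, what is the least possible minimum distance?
Detecting e errors requires d_min ≥ e + 1 = 37 + 1 = 38.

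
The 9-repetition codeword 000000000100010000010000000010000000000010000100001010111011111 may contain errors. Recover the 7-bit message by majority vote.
Split into 9-bit blocks and majority-vote each:
  block 1 = 000000000: 0 ones, 9 zeros → 0
  block 2 = 100010000: 2 ones, 7 zeros → 0
  block 3 = 010000000: 1 ones, 8 zeros → 0
  block 4 = 010000000: 1 ones, 8 zeros → 0
  block 5 = 000010000: 1 ones, 8 zeros → 0
  block 6 = 100001010: 3 ones, 6 zeros → 0
  block 7 = 111011111: 8 ones, 1 zeros → 1
Decoded = 0000001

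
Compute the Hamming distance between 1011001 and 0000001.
XOR = 1011000, count of 1s = 3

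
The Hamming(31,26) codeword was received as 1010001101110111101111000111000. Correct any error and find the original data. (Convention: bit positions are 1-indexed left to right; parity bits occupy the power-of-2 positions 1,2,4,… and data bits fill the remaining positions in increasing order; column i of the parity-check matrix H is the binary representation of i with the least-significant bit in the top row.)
Syndrome s = H · r^T (mod 2), r = 1010001101110111101111000111000:
  s[0] = (1010101010101010101010101010101)·(1010001101110111101111000111000) mod 2 = 1+0+1+0+0+0+1+0+0+0+1+0+0+0+1+0+1+0+1+0+1+0+0+0+0+0+1+0+0+0+0 mod 2 = 1
  s[1] = (0110011001100110011001100110011)·(1010001101110111101111000111000) mod 2 = 0+0+1+0+0+0+1+0+0+1+1+0+0+1+1+0+0+0+1+0+0+1+0+0+0+1+1+0+0+0+0 mod 2 = 0
  s[2] = (0001111000011110000111100001111)·(1010001101110111101111000111000) mod 2 = 0+0+0+0+0+0+1+0+0+0+0+1+0+1+1+0+0+0+0+1+1+1+0+0+0+0+0+1+0+0+0 mod 2 = 0
  s[3] = (0000000111111110000000011111111)·(1010001101110111101111000111000) mod 2 = 0+0+0+0+0+0+0+1+0+1+1+1+0+1+1+0+0+0+0+0+0+0+0+0+0+1+1+1+0+0+0 mod 2 = 1
  s[4] = (0000000000000001111111111111111)·(1010001101110111101111000111000) mod 2 = 0+0+0+0+0+0+0+0+0+0+0+0+0+0+0+1+1+0+1+1+1+1+0+0+0+1+1+1+0+0+0 mod 2 = 1
Syndrome = 10011
Column 25 of H equals this syndrome → error at bit 25 (1-indexed).
Flip bit 25: 1010001101110111101111000111000 → 1010001101110111101111001111000
Extract data bits at positions {3,5,6,7,9,10,11,12,13,14,15,17,18,19,20,21,22,23,24,25,26,27,28,29,30,31}: 10010111011101111001111000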